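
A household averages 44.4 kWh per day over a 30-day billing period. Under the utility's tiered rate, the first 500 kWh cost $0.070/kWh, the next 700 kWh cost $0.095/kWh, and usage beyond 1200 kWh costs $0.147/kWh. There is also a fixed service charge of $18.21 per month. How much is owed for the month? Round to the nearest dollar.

$139

Usage = 44.4 kWh/day × 30 days = 1332 kWh
First 500 kWh × $0.070 = $35.00
Next 700 kWh × $0.095 = $66.50
Remaining 132 kWh × $0.147 = $19.40
Energy charge = $120.90; + service $18.21 = $139.11 ≈ $139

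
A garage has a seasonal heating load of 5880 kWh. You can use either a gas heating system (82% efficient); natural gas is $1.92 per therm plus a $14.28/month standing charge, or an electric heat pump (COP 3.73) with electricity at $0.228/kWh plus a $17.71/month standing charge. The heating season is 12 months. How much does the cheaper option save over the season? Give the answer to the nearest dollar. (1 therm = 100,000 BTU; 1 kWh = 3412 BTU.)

$69

Heat load = 5880 kWh × 3412 = 20,062,560 BTU
Gas: input = 20,062,560 / 0.82 = 24,466,537 BTU = 244.7 therm → 244.7 × $1.92 = $469.76; + 12 × $14.28 standing = $641.12
Heat pump: 20,062,560 BTU / 3412 = 5,880 kWh heat; / 3.73 = 1,576 kWh in → × $0.228 = $359.42; + 12 × $17.71 standing = $571.94
Difference = |$641.12 − $571.94| = $69.18 ≈ $69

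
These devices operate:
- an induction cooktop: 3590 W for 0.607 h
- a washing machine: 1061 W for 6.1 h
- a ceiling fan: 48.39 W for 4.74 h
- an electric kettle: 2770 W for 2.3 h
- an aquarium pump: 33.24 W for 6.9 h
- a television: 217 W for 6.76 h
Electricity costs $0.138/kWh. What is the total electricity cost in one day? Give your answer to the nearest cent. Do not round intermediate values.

$2.34

induction cooktop: 3590 W × 0.607 h = 2,179 Wh = 2.179 kWh
washing machine: 1061 W × 6.1 h = 6,472 Wh = 6.472 kWh
ceiling fan: 48.39 W × 4.74 h = 229 Wh = 0.2294 kWh
electric kettle: 2770 W × 2.3 h = 6,371 Wh = 6.371 kWh
aquarium pump: 33.24 W × 6.9 h = 229 Wh = 0.2294 kWh
television: 217 W × 6.76 h = 1,467 Wh = 1.467 kWh
Total energy = 2.179 + 6.472 + 0.2294 + 6.371 + 0.2294 + 1.467 = 16.95 kWh
Cost = 16.95 kWh × $0.138 = $2.34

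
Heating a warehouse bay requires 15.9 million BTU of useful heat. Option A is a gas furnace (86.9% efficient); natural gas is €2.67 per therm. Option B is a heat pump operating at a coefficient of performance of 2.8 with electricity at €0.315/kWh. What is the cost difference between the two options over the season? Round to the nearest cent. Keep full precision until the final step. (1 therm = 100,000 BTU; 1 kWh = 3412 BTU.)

€35.73

Heat load = 15.9 × 10⁶ BTU = 15,900,000 BTU
Gas: input = 15,900,000 / 0.869 = 18,296,893 BTU = 183 therm → 183 × €2.67 = €488.53
Heat pump: 15,900,000 BTU / 3412 = 4,660 kWh heat; / 2.8 = 1,664 kWh in → × €0.315 = €524.25
Difference = |€488.53 − €524.25| = €35.73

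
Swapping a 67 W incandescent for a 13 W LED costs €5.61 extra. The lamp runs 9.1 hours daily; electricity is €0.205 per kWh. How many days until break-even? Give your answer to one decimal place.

55.7 days

Power saved = 67 − 13 = 54 W
Daily energy saved = 54 W × 9.1 h = 491.4 Wh = 0.4914 kWh
Daily savings = 0.4914 × €0.205 = €0.1007
Payback = €5.61 / €0.1007 per day = 55.69 days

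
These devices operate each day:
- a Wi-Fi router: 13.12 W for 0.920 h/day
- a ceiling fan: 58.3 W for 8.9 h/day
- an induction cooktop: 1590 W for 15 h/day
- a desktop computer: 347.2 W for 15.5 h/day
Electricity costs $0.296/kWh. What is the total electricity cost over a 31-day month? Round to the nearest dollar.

Wi-Fi router: 13.12 W × 0.920 h × 31 d = 374 Wh = 0.3742 kWh
ceiling fan: 58.3 W × 8.9 h × 31 d = 16,085 Wh = 16.08 kWh
induction cooktop: 1590 W × 15 h × 31 d = 739,350 Wh = 739.4 kWh
desktop computer: 347.2 W × 15.5 h × 31 d = 166,830 Wh = 166.8 kWh
Total energy = 0.3742 + 16.08 + 739.4 + 166.8 = 922.6 kWh
Cost = 922.6 kWh × $0.296 = $273.10 ≈ $273

$273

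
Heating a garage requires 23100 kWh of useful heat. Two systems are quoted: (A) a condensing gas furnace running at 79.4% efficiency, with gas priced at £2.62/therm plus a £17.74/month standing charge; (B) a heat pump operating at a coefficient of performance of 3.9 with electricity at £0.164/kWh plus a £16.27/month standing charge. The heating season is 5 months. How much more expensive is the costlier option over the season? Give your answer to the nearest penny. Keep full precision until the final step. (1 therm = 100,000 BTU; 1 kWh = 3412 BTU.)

£1636.73

Heat load = 23100 kWh × 3412 = 78,817,200 BTU
Gas: input = 78,817,200 / 0.794 = 99,265,995 BTU = 992.7 therm → 992.7 × £2.62 = £2,600.77; + 5 × £17.74 standing = £2,689.47
Heat pump: 78,817,200 BTU / 3412 = 23,100 kWh heat; / 3.9 = 5,923 kWh in → × £0.164 = £971.38; + 5 × £16.27 standing = £1,052.73
Difference = |£2,689.47 − £1,052.73| = £1,636.73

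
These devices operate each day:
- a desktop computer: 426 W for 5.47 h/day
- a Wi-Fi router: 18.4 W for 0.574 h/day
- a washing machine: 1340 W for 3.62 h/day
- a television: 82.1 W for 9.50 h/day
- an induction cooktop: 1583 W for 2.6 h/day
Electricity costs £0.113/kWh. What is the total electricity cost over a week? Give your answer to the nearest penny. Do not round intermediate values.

£9.56

desktop computer: 426 W × 5.47 h × 7 d = 16,312 Wh = 16.31 kWh
Wi-Fi router: 18.4 W × 0.574 h × 7 d = 74 Wh = 0.07393 kWh
washing machine: 1340 W × 3.62 h × 7 d = 33,956 Wh = 33.96 kWh
television: 82.1 W × 9.50 h × 7 d = 5,460 Wh = 5.46 kWh
induction cooktop: 1583 W × 2.6 h × 7 d = 28,811 Wh = 28.81 kWh
Total energy = 16.31 + 0.07393 + 33.96 + 5.46 + 28.81 = 84.61 kWh
Cost = 84.61 kWh × £0.113 = £9.56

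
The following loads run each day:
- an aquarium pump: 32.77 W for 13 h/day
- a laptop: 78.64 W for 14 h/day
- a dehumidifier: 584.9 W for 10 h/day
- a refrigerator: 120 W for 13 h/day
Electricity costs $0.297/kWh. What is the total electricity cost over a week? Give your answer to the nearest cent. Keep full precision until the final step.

aquarium pump: 32.77 W × 13 h × 7 d = 2,982 Wh = 2.982 kWh
laptop: 78.64 W × 14 h × 7 d = 7,707 Wh = 7.707 kWh
dehumidifier: 584.9 W × 10 h × 7 d = 40,943 Wh = 40.94 kWh
refrigerator: 120 W × 13 h × 7 d = 10,920 Wh = 10.92 kWh
Total energy = 2.982 + 7.707 + 40.94 + 10.92 = 62.55 kWh
Cost = 62.55 kWh × $0.297 = $18.58

$18.58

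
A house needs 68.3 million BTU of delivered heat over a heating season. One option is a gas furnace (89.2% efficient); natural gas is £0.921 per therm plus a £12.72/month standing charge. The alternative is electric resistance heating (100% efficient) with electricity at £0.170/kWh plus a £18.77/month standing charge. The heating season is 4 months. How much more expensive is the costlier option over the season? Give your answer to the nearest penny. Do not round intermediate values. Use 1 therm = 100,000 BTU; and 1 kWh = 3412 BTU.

Heat load = 68.3 × 10⁶ BTU = 68,300,000 BTU
Gas: input = 68,300,000 / 0.892 = 76,569,507 BTU = 765.7 therm → 765.7 × £0.921 = £705.21; + 4 × £12.72 standing = £756.09
Electric: 68,300,000 BTU / 3412 = 20,020 kWh → × £0.170 = £3,402.99; + 4 × £18.77 standing = £3,478.07
Difference = |£756.09 − £3,478.07| = £2,721.98

£2721.98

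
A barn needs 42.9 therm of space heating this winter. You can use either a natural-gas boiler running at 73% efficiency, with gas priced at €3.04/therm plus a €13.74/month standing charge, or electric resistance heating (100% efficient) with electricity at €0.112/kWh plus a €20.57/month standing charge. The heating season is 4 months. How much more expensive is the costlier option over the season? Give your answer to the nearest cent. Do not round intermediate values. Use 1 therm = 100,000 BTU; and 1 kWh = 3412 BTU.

€10.51

Heat load = 42.9 therm × 100,000 = 4,290,000 BTU
Gas: input = 4,290,000 / 0.73 = 5,876,712 BTU = 58.77 therm → 58.77 × €3.04 = €178.65; + 4 × €13.74 standing = €233.61
Electric: 4,290,000 BTU / 3412 = 1,257 kWh → × €0.112 = €140.82; + 4 × €20.57 standing = €223.10
Difference = |€233.61 − €223.10| = €10.51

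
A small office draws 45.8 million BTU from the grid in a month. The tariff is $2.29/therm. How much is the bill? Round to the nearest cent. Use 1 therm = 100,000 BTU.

45.8 million BTU × (10 therm/million BTU) = 458 therm
Cost = 458 therm × $2.29/therm = $1,048.82

$1048.82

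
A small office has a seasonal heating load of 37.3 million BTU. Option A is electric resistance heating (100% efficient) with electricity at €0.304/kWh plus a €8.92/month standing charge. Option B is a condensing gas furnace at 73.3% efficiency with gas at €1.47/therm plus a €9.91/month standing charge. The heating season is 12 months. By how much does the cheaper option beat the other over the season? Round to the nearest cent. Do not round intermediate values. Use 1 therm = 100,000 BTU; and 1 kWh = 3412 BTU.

€2563.41

Heat load = 37.3 × 10⁶ BTU = 37,300,000 BTU
Gas: input = 37,300,000 / 0.733 = 50,886,767 BTU = 508.9 therm → 508.9 × €1.47 = €748.04; + 12 × €9.91 standing = €866.96
Electric: 37,300,000 BTU / 3412 = 10,930 kWh → × €0.304 = €3,323.33; + 12 × €8.92 standing = €3,430.37
Difference = |€866.96 − €3,430.37| = €2,563.41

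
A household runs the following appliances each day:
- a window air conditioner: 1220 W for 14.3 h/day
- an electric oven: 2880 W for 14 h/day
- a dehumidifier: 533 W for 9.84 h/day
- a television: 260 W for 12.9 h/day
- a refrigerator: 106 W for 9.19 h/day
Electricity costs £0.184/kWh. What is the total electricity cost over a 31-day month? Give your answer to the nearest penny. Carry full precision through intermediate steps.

£384.10

window air conditioner: 1220 W × 14.3 h × 31 d = 540,826 Wh = 540.8 kWh
electric oven: 2880 W × 14 h × 31 d = 1,249,920 Wh = 1,250 kWh
dehumidifier: 533 W × 9.84 h × 31 d = 162,586 Wh = 162.6 kWh
television: 260 W × 12.9 h × 31 d = 103,974 Wh = 104 kWh
refrigerator: 106 W × 9.19 h × 31 d = 30,198 Wh = 30.2 kWh
Total energy = 540.8 + 1,250 + 162.6 + 104 + 30.2 = 2,088 kWh
Cost = 2,088 kWh × £0.184 = £384.10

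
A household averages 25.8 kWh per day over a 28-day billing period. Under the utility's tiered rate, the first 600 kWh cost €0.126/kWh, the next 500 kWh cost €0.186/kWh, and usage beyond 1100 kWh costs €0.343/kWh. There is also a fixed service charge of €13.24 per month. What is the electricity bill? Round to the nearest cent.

€111.61

Usage = 25.8 kWh/day × 28 days = 722.4 kWh
First 600 kWh × €0.126 = €75.60
Next 122.4 kWh × €0.186 = €22.77
Remaining tier: 0 kWh (not reached)
Energy charge = €98.37; + service €13.24 = €111.61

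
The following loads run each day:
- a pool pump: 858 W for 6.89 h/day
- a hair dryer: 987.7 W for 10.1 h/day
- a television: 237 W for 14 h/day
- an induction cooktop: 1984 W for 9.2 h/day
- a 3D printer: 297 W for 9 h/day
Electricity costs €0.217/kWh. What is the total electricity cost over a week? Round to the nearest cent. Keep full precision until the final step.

€60.96

pool pump: 858 W × 6.89 h × 7 d = 41,381 Wh = 41.38 kWh
hair dryer: 987.7 W × 10.1 h × 7 d = 69,830 Wh = 69.83 kWh
television: 237 W × 14 h × 7 d = 23,226 Wh = 23.23 kWh
induction cooktop: 1984 W × 9.2 h × 7 d = 127,770 Wh = 127.8 kWh
3D printer: 297 W × 9 h × 7 d = 18,711 Wh = 18.71 kWh
Total energy = 41.38 + 69.83 + 23.23 + 127.8 + 18.71 = 280.9 kWh
Cost = 280.9 kWh × €0.217 = €60.96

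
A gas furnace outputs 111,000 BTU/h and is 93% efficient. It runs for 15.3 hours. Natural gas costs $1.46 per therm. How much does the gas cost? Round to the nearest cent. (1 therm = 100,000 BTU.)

Heat delivered = 111,000 BTU/h × 15.3 h = 1,698,300 BTU
Gas input = 1,698,300 / 0.93 = 1,826,129 BTU
= 1,826,129 / 100,000 = 18.26 therm
Cost = 18.26 × $1.46/therm = $26.66

$26.66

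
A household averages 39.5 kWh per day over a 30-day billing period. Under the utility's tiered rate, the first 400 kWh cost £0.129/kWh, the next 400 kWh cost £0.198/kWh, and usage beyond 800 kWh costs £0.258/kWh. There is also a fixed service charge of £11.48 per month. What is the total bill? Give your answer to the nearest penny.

£241.61

Usage = 39.5 kWh/day × 30 days = 1185 kWh
First 400 kWh × £0.129 = £51.60
Next 400 kWh × £0.198 = £79.20
Remaining 385 kWh × £0.258 = £99.33
Energy charge = £230.13; + service £11.48 = £241.61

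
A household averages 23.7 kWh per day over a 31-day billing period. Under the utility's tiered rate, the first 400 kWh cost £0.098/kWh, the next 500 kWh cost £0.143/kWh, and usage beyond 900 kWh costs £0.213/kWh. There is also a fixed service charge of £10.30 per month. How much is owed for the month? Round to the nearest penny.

£97.36

Usage = 23.7 kWh/day × 31 days = 734.7 kWh
First 400 kWh × £0.098 = £39.20
Next 334.7 kWh × £0.143 = £47.86
Remaining tier: 0 kWh (not reached)
Energy charge = £87.06; + service £10.30 = £97.36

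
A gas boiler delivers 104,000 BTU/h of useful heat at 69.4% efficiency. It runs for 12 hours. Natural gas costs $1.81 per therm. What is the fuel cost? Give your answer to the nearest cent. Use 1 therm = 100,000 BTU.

$32.55

Heat delivered = 104,000 BTU/h × 12 h = 1,248,000 BTU
Gas input = 1,248,000 / 0.694 = 1,798,271 BTU
= 1,798,271 / 100,000 = 17.98 therm
Cost = 17.98 × $1.81/therm = $32.55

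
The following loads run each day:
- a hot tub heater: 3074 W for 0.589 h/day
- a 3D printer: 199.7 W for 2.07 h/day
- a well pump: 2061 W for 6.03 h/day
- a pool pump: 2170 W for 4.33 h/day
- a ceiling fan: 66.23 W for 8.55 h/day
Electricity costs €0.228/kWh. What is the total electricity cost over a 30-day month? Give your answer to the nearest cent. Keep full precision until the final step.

€168.36

hot tub heater: 3074 W × 0.589 h × 30 d = 54,318 Wh = 54.32 kWh
3D printer: 199.7 W × 2.07 h × 30 d = 12,401 Wh = 12.4 kWh
well pump: 2061 W × 6.03 h × 30 d = 372,835 Wh = 372.8 kWh
pool pump: 2170 W × 4.33 h × 30 d = 281,883 Wh = 281.9 kWh
ceiling fan: 66.23 W × 8.55 h × 30 d = 16,988 Wh = 16.99 kWh
Total energy = 54.32 + 12.4 + 372.8 + 281.9 + 16.99 = 738.4 kWh
Cost = 738.4 kWh × €0.228 = €168.36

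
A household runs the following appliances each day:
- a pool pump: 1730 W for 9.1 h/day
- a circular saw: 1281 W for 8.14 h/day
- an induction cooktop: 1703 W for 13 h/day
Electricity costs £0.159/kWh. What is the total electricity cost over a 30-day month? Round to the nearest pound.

£230

pool pump: 1730 W × 9.1 h × 30 d = 472,290 Wh = 472.3 kWh
circular saw: 1281 W × 8.14 h × 30 d = 312,820 Wh = 312.8 kWh
induction cooktop: 1703 W × 13 h × 30 d = 664,170 Wh = 664.2 kWh
Total energy = 472.3 + 312.8 + 664.2 = 1,449 kWh
Cost = 1,449 kWh × £0.159 = £230.44 ≈ £230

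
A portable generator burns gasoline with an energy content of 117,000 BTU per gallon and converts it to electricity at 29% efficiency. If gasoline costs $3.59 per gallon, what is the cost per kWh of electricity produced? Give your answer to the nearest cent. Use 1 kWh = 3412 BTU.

Electrical output per gallon = 117,000 BTU × 0.29 / 3412 BTU/kWh = 9.944 kWh
Cost per kWh = $3.59 / 9.944 kWh = $0.361

$0.36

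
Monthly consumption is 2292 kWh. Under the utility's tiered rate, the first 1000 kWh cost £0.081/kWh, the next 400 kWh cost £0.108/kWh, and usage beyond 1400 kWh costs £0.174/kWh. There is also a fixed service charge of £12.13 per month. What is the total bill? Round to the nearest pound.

£292

First 1000 kWh × £0.081 = £81.00
Next 400 kWh × £0.108 = £43.20
Remaining 892 kWh × £0.174 = £155.21
Energy charge = £279.41; + service £12.13 = £291.54 ≈ £292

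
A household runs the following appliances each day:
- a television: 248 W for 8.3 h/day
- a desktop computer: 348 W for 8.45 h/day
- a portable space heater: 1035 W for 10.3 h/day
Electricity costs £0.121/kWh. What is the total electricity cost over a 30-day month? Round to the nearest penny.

£56.84

television: 248 W × 8.3 h × 30 d = 61,752 Wh = 61.75 kWh
desktop computer: 348 W × 8.45 h × 30 d = 88,218 Wh = 88.22 kWh
portable space heater: 1035 W × 10.3 h × 30 d = 319,815 Wh = 319.8 kWh
Total energy = 61.75 + 88.22 + 319.8 = 469.8 kWh
Cost = 469.8 kWh × £0.121 = £56.84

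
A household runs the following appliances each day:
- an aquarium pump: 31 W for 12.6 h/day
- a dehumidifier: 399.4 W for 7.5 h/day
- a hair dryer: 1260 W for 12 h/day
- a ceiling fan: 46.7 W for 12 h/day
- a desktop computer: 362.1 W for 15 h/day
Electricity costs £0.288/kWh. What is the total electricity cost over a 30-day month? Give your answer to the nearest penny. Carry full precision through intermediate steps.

£211.66

aquarium pump: 31 W × 12.6 h × 30 d = 11,718 Wh = 11.72 kWh
dehumidifier: 399.4 W × 7.5 h × 30 d = 89,865 Wh = 89.86 kWh
hair dryer: 1260 W × 12 h × 30 d = 453,600 Wh = 453.6 kWh
ceiling fan: 46.7 W × 12 h × 30 d = 16,812 Wh = 16.81 kWh
desktop computer: 362.1 W × 15 h × 30 d = 162,945 Wh = 162.9 kWh
Total energy = 11.72 + 89.86 + 453.6 + 16.81 + 162.9 = 734.9 kWh
Cost = 734.9 kWh × £0.288 = £211.66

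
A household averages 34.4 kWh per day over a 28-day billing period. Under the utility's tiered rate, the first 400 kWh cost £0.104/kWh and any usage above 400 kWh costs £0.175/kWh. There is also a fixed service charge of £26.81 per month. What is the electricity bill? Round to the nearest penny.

£166.97

Usage = 34.4 kWh/day × 28 days = 963.2 kWh
First 400 kWh × £0.104 = £41.60
Remaining 563.2 kWh × £0.175 = £98.56
Energy charge = £140.16; + service £26.81 = £166.97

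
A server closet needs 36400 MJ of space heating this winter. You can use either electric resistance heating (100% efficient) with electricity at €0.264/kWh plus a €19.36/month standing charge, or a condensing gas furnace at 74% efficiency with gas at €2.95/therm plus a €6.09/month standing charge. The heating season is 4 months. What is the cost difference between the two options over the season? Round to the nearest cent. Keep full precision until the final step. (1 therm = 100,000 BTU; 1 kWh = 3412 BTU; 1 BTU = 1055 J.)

€1347.23

Heat load = 36400 MJ = 36,400,000,000 J / 1055 = 34,502,370 BTU
Gas: input = 34,502,370 / 0.74 = 46,624,824 BTU = 466.2 therm → 466.2 × €2.95 = €1,375.43; + 4 × €6.09 standing = €1,399.79
Electric: 34,502,370 BTU / 3412 = 10,110 kWh → × €0.264 = €2,669.59; + 4 × €19.36 standing = €2,747.03
Difference = |€1,399.79 − €2,747.03| = €1,347.23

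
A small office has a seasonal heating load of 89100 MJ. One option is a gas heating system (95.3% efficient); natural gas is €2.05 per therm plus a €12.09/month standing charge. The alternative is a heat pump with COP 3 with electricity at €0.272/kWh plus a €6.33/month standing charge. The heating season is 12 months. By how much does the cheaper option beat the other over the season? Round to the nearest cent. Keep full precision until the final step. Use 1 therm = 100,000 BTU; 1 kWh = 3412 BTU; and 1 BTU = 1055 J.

Heat load = 89100 MJ = 89,100,000,000 J / 1055 = 84,454,976 BTU
Gas: input = 84,454,976 / 0.953 = 88,620,122 BTU = 886.2 therm → 886.2 × €2.05 = €1,816.71; + 12 × €12.09 standing = €1,961.79
Heat pump: 84,454,976 BTU / 3412 = 24,750 kWh heat; / 3 = 8,251 kWh in → × €0.272 = €2,244.21; + 12 × €6.33 standing = €2,320.17
Difference = |€1,961.79 − €2,320.17| = €358.38

€358.38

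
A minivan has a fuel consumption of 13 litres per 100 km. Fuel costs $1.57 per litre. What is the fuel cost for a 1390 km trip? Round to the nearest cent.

$283.70

Fuel = 13 L/100 km × 1390 km / 100 = 180.7 L
Cost = 180.7 L × $1.57/L = $283.70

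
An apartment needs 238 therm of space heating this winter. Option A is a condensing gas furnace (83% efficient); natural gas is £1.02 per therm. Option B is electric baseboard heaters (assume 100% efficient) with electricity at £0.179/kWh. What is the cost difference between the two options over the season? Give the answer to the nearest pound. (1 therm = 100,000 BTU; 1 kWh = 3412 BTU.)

Heat load = 238 therm × 100,000 = 23,800,000 BTU
Gas: input = 23,800,000 / 0.83 = 28,674,699 BTU = 286.7 therm → 286.7 × £1.02 = £292.48
Electric: 23,800,000 BTU / 3412 = 6,975 kWh → × £0.179 = £1,248.59
Difference = |£292.48 − £1,248.59| = £956.11 ≈ £956

£956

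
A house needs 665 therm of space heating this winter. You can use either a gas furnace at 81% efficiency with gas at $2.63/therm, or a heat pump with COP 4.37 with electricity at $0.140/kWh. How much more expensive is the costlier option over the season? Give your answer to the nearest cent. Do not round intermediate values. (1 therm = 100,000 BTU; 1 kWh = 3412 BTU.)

$1534.80

Heat load = 665 therm × 100,000 = 66,500,000 BTU
Gas: input = 66,500,000 / 0.810 = 82,098,765 BTU = 821 therm → 821 × $2.63 = $2,159.20
Heat pump: 66,500,000 BTU / 3412 = 19,490 kWh heat; / 4.37 = 4,460 kWh in → × $0.140 = $624.39
Difference = |$2,159.20 − $624.39| = $1,534.80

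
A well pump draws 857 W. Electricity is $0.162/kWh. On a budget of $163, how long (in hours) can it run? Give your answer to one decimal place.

1174.1 h

Energy budget = $163 / $0.162 per kWh = 1,006 kWh = 1,006,173 Wh
Runtime = 1,006,173 Wh / 857 W = 1,174 h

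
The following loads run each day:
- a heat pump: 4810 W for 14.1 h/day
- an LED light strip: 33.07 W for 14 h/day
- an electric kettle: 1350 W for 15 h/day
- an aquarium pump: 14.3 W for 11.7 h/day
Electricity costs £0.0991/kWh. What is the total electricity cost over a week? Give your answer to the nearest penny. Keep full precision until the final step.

heat pump: 4810 W × 14.1 h × 7 d = 474,747 Wh = 474.7 kWh
LED light strip: 33.07 W × 14 h × 7 d = 3,241 Wh = 3.241 kWh
electric kettle: 1350 W × 15 h × 7 d = 141,750 Wh = 141.8 kWh
aquarium pump: 14.3 W × 11.7 h × 7 d = 1,171 Wh = 1.171 kWh
Total energy = 474.7 + 3.241 + 141.8 + 1.171 = 620.9 kWh
Cost = 620.9 kWh × £0.0991 = £61.53

£61.53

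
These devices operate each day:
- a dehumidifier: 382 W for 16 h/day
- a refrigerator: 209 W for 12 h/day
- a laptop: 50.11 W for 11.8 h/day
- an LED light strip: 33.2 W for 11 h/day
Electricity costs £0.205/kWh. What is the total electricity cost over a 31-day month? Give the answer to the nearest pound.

dehumidifier: 382 W × 16 h × 31 d = 189,472 Wh = 189.5 kWh
refrigerator: 209 W × 12 h × 31 d = 77,748 Wh = 77.75 kWh
laptop: 50.11 W × 11.8 h × 31 d = 18,330 Wh = 18.33 kWh
LED light strip: 33.2 W × 11 h × 31 d = 11,321 Wh = 11.32 kWh
Total energy = 189.5 + 77.75 + 18.33 + 11.32 = 296.9 kWh
Cost = 296.9 kWh × £0.205 = £60.86 ≈ £61

£61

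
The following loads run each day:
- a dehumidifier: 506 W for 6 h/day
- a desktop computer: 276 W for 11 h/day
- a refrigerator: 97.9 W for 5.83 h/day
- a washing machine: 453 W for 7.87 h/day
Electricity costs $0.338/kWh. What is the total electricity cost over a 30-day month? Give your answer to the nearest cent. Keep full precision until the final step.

$103.51

dehumidifier: 506 W × 6 h × 30 d = 91,080 Wh = 91.08 kWh
desktop computer: 276 W × 11 h × 30 d = 91,080 Wh = 91.08 kWh
refrigerator: 97.9 W × 5.83 h × 30 d = 17,123 Wh = 17.12 kWh
washing machine: 453 W × 7.87 h × 30 d = 106,953 Wh = 107 kWh
Total energy = 91.08 + 91.08 + 17.12 + 107 = 306.2 kWh
Cost = 306.2 kWh × $0.338 = $103.51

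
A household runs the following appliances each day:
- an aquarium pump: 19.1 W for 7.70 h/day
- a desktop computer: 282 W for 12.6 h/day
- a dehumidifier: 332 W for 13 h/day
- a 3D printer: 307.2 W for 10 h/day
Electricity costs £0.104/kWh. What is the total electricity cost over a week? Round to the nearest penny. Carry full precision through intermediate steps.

£8.07

aquarium pump: 19.1 W × 7.70 h × 7 d = 1,029 Wh = 1.029 kWh
desktop computer: 282 W × 12.6 h × 7 d = 24,872 Wh = 24.87 kWh
dehumidifier: 332 W × 13 h × 7 d = 30,212 Wh = 30.21 kWh
3D printer: 307.2 W × 10 h × 7 d = 21,504 Wh = 21.5 kWh
Total energy = 1.029 + 24.87 + 30.21 + 21.5 = 77.62 kWh
Cost = 77.62 kWh × £0.104 = £8.07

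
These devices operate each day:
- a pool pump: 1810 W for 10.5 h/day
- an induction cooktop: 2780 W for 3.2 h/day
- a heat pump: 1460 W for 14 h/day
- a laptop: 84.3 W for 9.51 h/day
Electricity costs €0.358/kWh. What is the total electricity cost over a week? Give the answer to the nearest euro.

€123

pool pump: 1810 W × 10.5 h × 7 d = 133,035 Wh = 133 kWh
induction cooktop: 2780 W × 3.2 h × 7 d = 62,272 Wh = 62.27 kWh
heat pump: 1460 W × 14 h × 7 d = 143,080 Wh = 143.1 kWh
laptop: 84.3 W × 9.51 h × 7 d = 5,612 Wh = 5.612 kWh
Total energy = 133 + 62.27 + 143.1 + 5.612 = 344 kWh
Cost = 344 kWh × €0.358 = €123.15 ≈ €123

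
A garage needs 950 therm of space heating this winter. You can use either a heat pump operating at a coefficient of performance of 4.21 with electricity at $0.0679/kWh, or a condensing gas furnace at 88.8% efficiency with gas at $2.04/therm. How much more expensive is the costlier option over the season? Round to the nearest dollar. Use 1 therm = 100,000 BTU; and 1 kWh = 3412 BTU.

$1733

Heat load = 950 therm × 100,000 = 95,000,000 BTU
Gas: input = 95,000,000 / 0.888 = 106,981,982 BTU = 1,070 therm → 1,070 × $2.04 = $2,182.43
Heat pump: 95,000,000 BTU / 3412 = 27,840 kWh heat; / 4.21 = 6,614 kWh in → × $0.0679 = $449.06
Difference = |$2,182.43 − $449.06| = $1,733.37 ≈ $1733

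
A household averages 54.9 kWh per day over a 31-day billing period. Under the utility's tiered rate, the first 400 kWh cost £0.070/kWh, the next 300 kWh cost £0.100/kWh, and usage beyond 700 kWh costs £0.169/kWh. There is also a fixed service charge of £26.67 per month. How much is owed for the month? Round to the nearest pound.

£254

Usage = 54.9 kWh/day × 31 days = 1701.9 kWh
First 400 kWh × £0.070 = £28.00
Next 300 kWh × £0.100 = £30.00
Remaining 1001.9 kWh × £0.169 = £169.32
Energy charge = £227.32; + service £26.67 = £253.99 ≈ £254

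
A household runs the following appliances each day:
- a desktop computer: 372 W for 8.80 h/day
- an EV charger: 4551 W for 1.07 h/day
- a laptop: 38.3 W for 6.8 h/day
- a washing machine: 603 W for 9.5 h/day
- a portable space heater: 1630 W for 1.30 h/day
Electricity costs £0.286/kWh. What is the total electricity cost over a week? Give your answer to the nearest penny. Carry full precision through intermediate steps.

desktop computer: 372 W × 8.80 h × 7 d = 22,915 Wh = 22.92 kWh
EV charger: 4551 W × 1.07 h × 7 d = 34,087 Wh = 34.09 kWh
laptop: 38.3 W × 6.8 h × 7 d = 1,823 Wh = 1.823 kWh
washing machine: 603 W × 9.5 h × 7 d = 40,100 Wh = 40.1 kWh
portable space heater: 1630 W × 1.30 h × 7 d = 14,833 Wh = 14.83 kWh
Total energy = 22.92 + 34.09 + 1.823 + 40.1 + 14.83 = 113.8 kWh
Cost = 113.8 kWh × £0.286 = £32.53

£32.53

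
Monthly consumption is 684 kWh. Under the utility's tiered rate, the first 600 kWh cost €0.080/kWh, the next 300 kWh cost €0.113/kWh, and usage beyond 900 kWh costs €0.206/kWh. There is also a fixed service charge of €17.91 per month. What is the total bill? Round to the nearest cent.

€75.40

First 600 kWh × €0.080 = €48.00
Next 84 kWh × €0.113 = €9.49
Remaining tier: 0 kWh (not reached)
Energy charge = €57.49; + service €17.91 = €75.40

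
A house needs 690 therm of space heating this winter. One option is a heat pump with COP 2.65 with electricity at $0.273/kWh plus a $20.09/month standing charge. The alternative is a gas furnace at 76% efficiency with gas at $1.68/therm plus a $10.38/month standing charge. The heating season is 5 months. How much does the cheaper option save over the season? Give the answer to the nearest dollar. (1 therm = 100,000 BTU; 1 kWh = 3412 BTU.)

Heat load = 690 therm × 100,000 = 69,000,000 BTU
Gas: input = 69,000,000 / 0.76 = 90,789,474 BTU = 907.9 therm → 907.9 × $1.68 = $1,525.26; + 5 × $10.38 standing = $1,577.16
Heat pump: 69,000,000 BTU / 3412 = 20,220 kWh heat; / 2.65 = 7,631 kWh in → × $0.273 = $2,083.32; + 5 × $20.09 standing = $2,183.77
Difference = |$1,577.16 − $2,183.77| = $606.61 ≈ $607

$607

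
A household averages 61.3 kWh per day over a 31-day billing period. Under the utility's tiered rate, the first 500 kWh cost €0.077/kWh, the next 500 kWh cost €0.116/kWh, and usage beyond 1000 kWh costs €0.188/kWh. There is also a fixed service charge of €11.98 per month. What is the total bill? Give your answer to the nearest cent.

€277.74

Usage = 61.3 kWh/day × 31 days = 1900.3 kWh
First 500 kWh × €0.077 = €38.50
Next 500 kWh × €0.116 = €58.00
Remaining 900.3 kWh × €0.188 = €169.26
Energy charge = €265.76; + service €11.98 = €277.74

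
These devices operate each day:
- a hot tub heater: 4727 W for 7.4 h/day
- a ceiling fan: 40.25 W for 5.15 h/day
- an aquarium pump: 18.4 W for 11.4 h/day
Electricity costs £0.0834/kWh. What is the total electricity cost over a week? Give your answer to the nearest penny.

£20.66

hot tub heater: 4727 W × 7.4 h × 7 d = 244,859 Wh = 244.9 kWh
ceiling fan: 40.25 W × 5.15 h × 7 d = 1,451 Wh = 1.451 kWh
aquarium pump: 18.4 W × 11.4 h × 7 d = 1,468 Wh = 1.468 kWh
Total energy = 244.9 + 1.451 + 1.468 = 247.8 kWh
Cost = 247.8 kWh × £0.0834 = £20.66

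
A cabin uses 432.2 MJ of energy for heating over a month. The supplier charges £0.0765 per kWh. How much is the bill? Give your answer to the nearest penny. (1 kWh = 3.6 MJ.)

432.2 MJ × (0.27778 kWh/MJ) = 120.1 kWh
Cost = 120.1 kWh × £0.0765/kWh = £9.18

£9.18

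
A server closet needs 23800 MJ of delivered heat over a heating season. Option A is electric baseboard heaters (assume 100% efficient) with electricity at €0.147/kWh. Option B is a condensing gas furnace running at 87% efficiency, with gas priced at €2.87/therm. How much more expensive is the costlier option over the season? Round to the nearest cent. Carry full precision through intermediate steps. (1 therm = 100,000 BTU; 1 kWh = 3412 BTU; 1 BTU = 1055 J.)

€227.73

Heat load = 23800 MJ = 23,800,000,000 J / 1055 = 22,559,242 BTU
Gas: input = 22,559,242 / 0.87 = 25,930,163 BTU = 259.3 therm → 259.3 × €2.87 = €744.20
Electric: 22,559,242 BTU / 3412 = 6,612 kWh → × €0.147 = €971.93
Difference = |€744.20 − €971.93| = €227.73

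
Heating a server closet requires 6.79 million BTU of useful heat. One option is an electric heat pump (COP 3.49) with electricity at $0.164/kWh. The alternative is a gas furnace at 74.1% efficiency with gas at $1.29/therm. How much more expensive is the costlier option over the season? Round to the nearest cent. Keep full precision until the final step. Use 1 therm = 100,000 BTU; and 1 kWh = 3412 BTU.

Heat load = 6.79 × 10⁶ BTU = 6,790,000 BTU
Gas: input = 6,790,000 / 0.741 = 9,163,293 BTU = 91.63 therm → 91.63 × $1.29 = $118.21
Heat pump: 6,790,000 BTU / 3412 = 1,990 kWh heat; / 3.49 = 570.2 kWh in → × $0.164 = $93.51
Difference = |$118.21 − $93.51| = $24.69

$24.69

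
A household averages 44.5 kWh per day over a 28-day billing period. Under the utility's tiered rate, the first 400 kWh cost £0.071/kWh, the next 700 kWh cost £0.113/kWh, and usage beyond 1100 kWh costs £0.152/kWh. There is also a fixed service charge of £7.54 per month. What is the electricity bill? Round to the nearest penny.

Usage = 44.5 kWh/day × 28 days = 1246 kWh
First 400 kWh × £0.071 = £28.40
Next 700 kWh × £0.113 = £79.10
Remaining 146 kWh × £0.152 = £22.19
Energy charge = £129.69; + service £7.54 = £137.23

£137.23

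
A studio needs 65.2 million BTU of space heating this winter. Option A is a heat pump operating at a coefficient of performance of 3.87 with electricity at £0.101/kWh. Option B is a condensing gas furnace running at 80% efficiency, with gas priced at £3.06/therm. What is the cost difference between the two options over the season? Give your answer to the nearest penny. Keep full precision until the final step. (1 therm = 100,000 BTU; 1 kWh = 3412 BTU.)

£1995.19

Heat load = 65.2 × 10⁶ BTU = 65,200,000 BTU
Gas: input = 65,200,000 / 0.80 = 81,500,000 BTU = 815 therm → 815 × £3.06 = £2,493.90
Heat pump: 65,200,000 BTU / 3412 = 19,110 kWh heat; / 3.87 = 4,938 kWh in → × £0.101 = £498.71
Difference = |£2,493.90 − £498.71| = £1,995.19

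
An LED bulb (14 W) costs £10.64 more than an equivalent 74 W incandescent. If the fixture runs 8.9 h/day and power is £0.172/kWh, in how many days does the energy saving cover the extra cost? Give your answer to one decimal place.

Power saved = 74 − 14 = 60 W
Daily energy saved = 60 W × 8.9 h = 534 Wh = 0.534 kWh
Daily savings = 0.534 × £0.172 = £0.0918
Payback = £10.64 / £0.0918 per day = 115.8 days

115.8 days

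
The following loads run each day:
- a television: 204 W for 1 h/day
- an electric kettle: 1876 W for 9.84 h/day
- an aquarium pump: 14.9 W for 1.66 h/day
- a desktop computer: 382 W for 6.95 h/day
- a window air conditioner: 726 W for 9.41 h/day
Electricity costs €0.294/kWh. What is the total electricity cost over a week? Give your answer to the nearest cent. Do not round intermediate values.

television: 204 W × 1 h × 7 d = 1,428 Wh = 1.428 kWh
electric kettle: 1876 W × 9.84 h × 7 d = 129,219 Wh = 129.2 kWh
aquarium pump: 14.9 W × 1.66 h × 7 d = 173 Wh = 0.1731 kWh
desktop computer: 382 W × 6.95 h × 7 d = 18,584 Wh = 18.58 kWh
window air conditioner: 726 W × 9.41 h × 7 d = 47,822 Wh = 47.82 kWh
Total energy = 1.428 + 129.2 + 0.1731 + 18.58 + 47.82 = 197.2 kWh
Cost = 197.2 kWh × €0.294 = €57.98

€57.98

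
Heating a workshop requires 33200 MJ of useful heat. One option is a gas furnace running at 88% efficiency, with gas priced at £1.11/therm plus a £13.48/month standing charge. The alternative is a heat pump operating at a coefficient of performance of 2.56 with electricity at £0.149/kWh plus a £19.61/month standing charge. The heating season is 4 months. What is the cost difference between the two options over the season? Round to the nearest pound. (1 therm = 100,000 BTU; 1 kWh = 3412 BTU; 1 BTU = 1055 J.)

Heat load = 33200 MJ = 33,200,000,000 J / 1055 = 31,469,194 BTU
Gas: input = 31,469,194 / 0.88 = 35,760,448 BTU = 357.6 therm → 357.6 × £1.11 = £396.94; + 4 × £13.48 standing = £450.86
Heat pump: 31,469,194 BTU / 3412 = 9,223 kWh heat; / 2.56 = 3,603 kWh in → × £0.149 = £536.81; + 4 × £19.61 standing = £615.25
Difference = |£450.86 − £615.25| = £164.39 ≈ £164

£164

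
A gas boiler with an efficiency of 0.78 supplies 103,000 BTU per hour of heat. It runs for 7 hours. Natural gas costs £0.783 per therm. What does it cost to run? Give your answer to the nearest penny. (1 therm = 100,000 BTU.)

£7.24

Heat delivered = 103,000 BTU/h × 7 h = 721,000 BTU
Gas input = 721,000 / 0.78 = 924,359 BTU
= 924,359 / 100,000 = 9.244 therm
Cost = 9.244 × £0.783/therm = £7.24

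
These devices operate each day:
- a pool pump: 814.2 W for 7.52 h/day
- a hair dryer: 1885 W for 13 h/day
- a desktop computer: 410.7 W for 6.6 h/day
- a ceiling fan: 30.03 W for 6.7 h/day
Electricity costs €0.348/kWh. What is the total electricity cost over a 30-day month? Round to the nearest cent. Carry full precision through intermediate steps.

€350.15

pool pump: 814.2 W × 7.52 h × 30 d = 183,684 Wh = 183.7 kWh
hair dryer: 1885 W × 13 h × 30 d = 735,150 Wh = 735.1 kWh
desktop computer: 410.7 W × 6.6 h × 30 d = 81,319 Wh = 81.32 kWh
ceiling fan: 30.03 W × 6.7 h × 30 d = 6,036 Wh = 6.036 kWh
Total energy = 183.7 + 735.1 + 81.32 + 6.036 = 1,006 kWh
Cost = 1,006 kWh × €0.348 = €350.15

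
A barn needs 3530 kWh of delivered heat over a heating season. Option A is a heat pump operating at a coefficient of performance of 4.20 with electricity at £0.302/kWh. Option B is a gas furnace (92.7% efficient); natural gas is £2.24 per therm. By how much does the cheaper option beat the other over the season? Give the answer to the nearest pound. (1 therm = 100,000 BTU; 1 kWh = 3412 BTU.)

Heat load = 3530 kWh × 3412 = 12,044,360 BTU
Gas: input = 12,044,360 / 0.927 = 12,992,837 BTU = 129.9 therm → 129.9 × £2.24 = £291.04
Heat pump: 12,044,360 BTU / 3412 = 3,530 kWh heat; / 4.20 = 840.5 kWh in → × £0.302 = £253.82
Difference = |£291.04 − £253.82| = £37.22 ≈ £37

£37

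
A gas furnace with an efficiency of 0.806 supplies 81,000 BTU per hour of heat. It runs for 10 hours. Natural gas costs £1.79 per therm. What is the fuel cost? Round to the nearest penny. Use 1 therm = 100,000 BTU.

£17.99

Heat delivered = 81,000 BTU/h × 10 h = 810,000 BTU
Gas input = 810,000 / 0.806 = 1,004,963 BTU
= 1,004,963 / 100,000 = 10.05 therm
Cost = 10.05 × £1.79/therm = £17.99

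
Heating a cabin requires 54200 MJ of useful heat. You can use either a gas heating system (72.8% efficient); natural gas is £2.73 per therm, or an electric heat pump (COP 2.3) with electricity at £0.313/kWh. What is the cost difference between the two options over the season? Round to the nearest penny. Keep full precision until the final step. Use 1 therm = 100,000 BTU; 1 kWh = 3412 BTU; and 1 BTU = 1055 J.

£122.52

Heat load = 54200 MJ = 54,200,000,000 J / 1055 = 51,374,408 BTU
Gas: input = 51,374,408 / 0.728 = 70,569,241 BTU = 705.7 therm → 705.7 × £2.73 = £1,926.54
Heat pump: 51,374,408 BTU / 3412 = 15,060 kWh heat; / 2.3 = 6,547 kWh in → × £0.313 = £2,049.06
Difference = |£1,926.54 − £2,049.06| = £122.52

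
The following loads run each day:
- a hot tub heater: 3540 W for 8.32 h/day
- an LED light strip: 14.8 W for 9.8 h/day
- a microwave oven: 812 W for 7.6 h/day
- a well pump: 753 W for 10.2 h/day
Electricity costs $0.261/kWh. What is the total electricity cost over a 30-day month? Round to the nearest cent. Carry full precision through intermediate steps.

hot tub heater: 3540 W × 8.32 h × 30 d = 883,584 Wh = 883.6 kWh
LED light strip: 14.8 W × 9.8 h × 30 d = 4,351 Wh = 4.351 kWh
microwave oven: 812 W × 7.6 h × 30 d = 185,136 Wh = 185.1 kWh
well pump: 753 W × 10.2 h × 30 d = 230,418 Wh = 230.4 kWh
Total energy = 883.6 + 4.351 + 185.1 + 230.4 = 1,303 kWh
Cost = 1,303 kWh × $0.261 = $340.21

$340.21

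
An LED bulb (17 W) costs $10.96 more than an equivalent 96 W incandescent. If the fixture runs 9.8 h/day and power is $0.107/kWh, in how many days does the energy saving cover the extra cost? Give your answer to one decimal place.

Power saved = 96 − 17 = 79 W
Daily energy saved = 79 W × 9.8 h = 774.2 Wh = 0.7742 kWh
Daily savings = 0.7742 × $0.107 = $0.0828
Payback = $10.96 / $0.0828 per day = 132.3 days

132.3 days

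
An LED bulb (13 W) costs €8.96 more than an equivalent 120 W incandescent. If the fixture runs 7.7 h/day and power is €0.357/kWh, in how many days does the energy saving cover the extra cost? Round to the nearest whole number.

30 days

Power saved = 120 − 13 = 107 W
Daily energy saved = 107 W × 7.7 h = 823.9 Wh = 0.8239 kWh
Daily savings = 0.8239 × €0.357 = €0.2941
Payback = €8.96 / €0.2941 per day = 30.46 days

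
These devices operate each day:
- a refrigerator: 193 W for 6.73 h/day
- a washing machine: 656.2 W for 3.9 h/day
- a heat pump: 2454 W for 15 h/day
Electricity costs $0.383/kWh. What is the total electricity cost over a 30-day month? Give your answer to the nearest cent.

refrigerator: 193 W × 6.73 h × 30 d = 38,967 Wh = 38.97 kWh
washing machine: 656.2 W × 3.9 h × 30 d = 76,775 Wh = 76.78 kWh
heat pump: 2454 W × 15 h × 30 d = 1,104,300 Wh = 1,104 kWh
Total energy = 38.97 + 76.78 + 1,104 = 1,220 kWh
Cost = 1,220 kWh × $0.383 = $467.28

$467.28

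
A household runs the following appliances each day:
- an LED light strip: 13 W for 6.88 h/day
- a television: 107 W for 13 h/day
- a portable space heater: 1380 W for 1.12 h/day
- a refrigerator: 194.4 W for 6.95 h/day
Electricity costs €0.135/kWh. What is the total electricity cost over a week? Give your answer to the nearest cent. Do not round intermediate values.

LED light strip: 13 W × 6.88 h × 7 d = 626 Wh = 0.6261 kWh
television: 107 W × 13 h × 7 d = 9,737 Wh = 9.737 kWh
portable space heater: 1380 W × 1.12 h × 7 d = 10,819 Wh = 10.82 kWh
refrigerator: 194.4 W × 6.95 h × 7 d = 9,458 Wh = 9.458 kWh
Total energy = 0.6261 + 9.737 + 10.82 + 9.458 = 30.64 kWh
Cost = 30.64 kWh × €0.135 = €4.14

€4.14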